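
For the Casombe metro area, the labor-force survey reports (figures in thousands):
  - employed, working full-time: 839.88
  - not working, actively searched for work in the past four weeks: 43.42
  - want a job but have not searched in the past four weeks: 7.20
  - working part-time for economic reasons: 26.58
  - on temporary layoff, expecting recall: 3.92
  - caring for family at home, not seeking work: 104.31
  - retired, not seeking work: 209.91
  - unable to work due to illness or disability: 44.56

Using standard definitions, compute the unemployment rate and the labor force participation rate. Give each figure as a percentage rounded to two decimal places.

Employed = 839.88 + 26.58 = 866.46 thousand (anyone who worked, including part-time for economic reasons, counts as employed).
Unemployed = 43.42 + 3.92 = 47.34 thousand (jobless and actively searching, or on temporary layoff).
Labor force = 866.46 + 47.34 = 913.80 thousand.
Not in labor force = 7.20 + 104.31 + 209.91 + 44.56 = 365.98 thousand (those not working and not actively searching are outside the labor force — including those who want a job but have given up searching).
Civilian working-age population = 913.80 + 365.98 = 1,279.78 thousand.
Unemployment rate = 47.34 / 913.80 = 5.18%.
Labor force participation rate = 913.80 / 1,279.78 = 71.40%.

Unemployment rate ≈ 5.18%; labor force participation rate ≈ 71.40%.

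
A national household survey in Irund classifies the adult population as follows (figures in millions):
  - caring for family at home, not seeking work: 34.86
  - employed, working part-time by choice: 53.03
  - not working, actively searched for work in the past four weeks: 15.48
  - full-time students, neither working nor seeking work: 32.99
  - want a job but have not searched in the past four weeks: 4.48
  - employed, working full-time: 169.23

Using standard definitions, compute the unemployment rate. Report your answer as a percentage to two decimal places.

Employed = 53.03 + 169.23 = 222.26 million.
Unemployed = 15.48 million.
Labor force = 222.26 + 15.48 = 237.74 million.
Unemployment rate = 15.48 / 237.74 = 6.51%.

Unemployment rate ≈ 6.51%.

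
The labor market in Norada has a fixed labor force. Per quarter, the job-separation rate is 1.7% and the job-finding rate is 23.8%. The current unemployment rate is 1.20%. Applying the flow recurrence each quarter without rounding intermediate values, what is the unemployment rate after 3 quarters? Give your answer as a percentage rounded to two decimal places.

Unemployment rate after three quarters ≈ 4.41%.

With a fixed labor force, u_{t+1} = u_t + s·(1−u_t) − f·u_t = u_t·(1−s−f) + s.
Here 1−s−f = 0.745 and s = 0.017.
u_1 = 0.012000 × 0.745 + 0.017 = 0.025940.
u_2 = 0.025940 × 0.745 + 0.017 = 0.036325.
u_3 = 0.036325 × 0.745 + 0.017 = 0.044062.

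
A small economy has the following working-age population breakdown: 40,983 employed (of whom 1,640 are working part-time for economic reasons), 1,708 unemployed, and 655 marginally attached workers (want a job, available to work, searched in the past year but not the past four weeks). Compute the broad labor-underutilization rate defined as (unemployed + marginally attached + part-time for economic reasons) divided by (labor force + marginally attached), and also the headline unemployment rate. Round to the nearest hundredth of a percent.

Broad underutilization rate ≈ 9.23%; headline unemployment rate ≈ 4.00%.

Labor force = 40,983 + 1,708 = 42,691.
Numerator = 1,708 + 655 + 1,640 = 4,003.
Denominator = 42,691 + 655 = 43,346.
Broad rate = 4,003 / 43,346 = 9.23%.
Headline unemployment rate = 1,708 / 42,691 = 4.00%.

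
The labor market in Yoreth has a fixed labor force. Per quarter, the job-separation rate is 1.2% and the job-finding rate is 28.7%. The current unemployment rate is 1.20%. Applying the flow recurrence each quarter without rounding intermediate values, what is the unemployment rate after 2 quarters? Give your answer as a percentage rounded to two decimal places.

Unemployment rate after two quarters ≈ 2.63%.

With a fixed labor force, u_{t+1} = u_t + s·(1−u_t) − f·u_t = u_t·(1−s−f) + s.
Here 1−s−f = 0.701 and s = 0.012.
u_1 = 0.012000 × 0.701 + 0.012 = 0.020412.
u_2 = 0.020412 × 0.701 + 0.012 = 0.026309.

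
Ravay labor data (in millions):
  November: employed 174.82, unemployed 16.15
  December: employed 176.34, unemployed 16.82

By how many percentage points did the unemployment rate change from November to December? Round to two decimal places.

The unemployment rate changed by +0.25 percentage points.

November: labor force = 174.82 + 16.15 = 190.97; u = 16.15/190.97 = 8.46%.
December: labor force = 176.34 + 16.82 = 193.16; u = 16.82/193.16 = 8.71%.
Change = 8.71% − 8.46% = +0.25 pp.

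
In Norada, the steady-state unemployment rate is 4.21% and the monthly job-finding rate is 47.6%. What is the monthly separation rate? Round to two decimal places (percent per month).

Separation rate ≈ 2.09% per month.

From u* = s/(s+f): s = u·f/(1−u).
s = 0.0421 × 47.6 / (1 − 0.0421) = 2.0040 / 0.9579 ≈ 2.09% per month.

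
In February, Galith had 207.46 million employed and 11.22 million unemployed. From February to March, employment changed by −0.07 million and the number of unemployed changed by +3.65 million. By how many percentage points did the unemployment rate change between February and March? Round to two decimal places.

The unemployment rate changed by +1.56 percentage points.

February: labor force = 207.46 + 11.22 = 218.68; u = 11.22/218.68 = 5.13%.
March: labor force = 207.39 + 14.87 = 222.26; u = 14.87/222.26 = 6.69%.
Change = 6.69% − 5.13% = +1.56 pp.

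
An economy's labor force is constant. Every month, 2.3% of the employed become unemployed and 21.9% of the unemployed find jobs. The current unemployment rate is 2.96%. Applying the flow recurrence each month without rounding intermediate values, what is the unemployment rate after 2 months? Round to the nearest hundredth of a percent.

With a fixed labor force, u_{t+1} = u_t + s·(1−u_t) − f·u_t = u_t·(1−s−f) + s.
Here 1−s−f = 0.758 and s = 0.023.
u_1 = 0.029600 × 0.758 + 0.023 = 0.045437.
u_2 = 0.045437 × 0.758 + 0.023 = 0.057441.

Unemployment rate after two months ≈ 5.74%.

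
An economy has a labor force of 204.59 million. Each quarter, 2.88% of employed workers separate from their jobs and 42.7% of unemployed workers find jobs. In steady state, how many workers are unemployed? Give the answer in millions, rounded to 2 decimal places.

Steady-state unemployment rate u* = s/(s+f) = 2.88/(2.88+42.7) = 0.063186.
Unemployed = u* × labor force = 0.063186 × 204.59 ≈ 12.93 million.

About 12.93 million are unemployed in steady state.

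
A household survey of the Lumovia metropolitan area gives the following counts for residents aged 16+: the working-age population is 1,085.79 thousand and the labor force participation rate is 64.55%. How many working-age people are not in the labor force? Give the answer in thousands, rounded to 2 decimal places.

About 384.91 thousand are not in the labor force.

Share not in the labor force = 1 − 0.6455 = 0.3545.
Not in labor force = 0.3545 × 1,085.79 ≈ 384.91 thousand.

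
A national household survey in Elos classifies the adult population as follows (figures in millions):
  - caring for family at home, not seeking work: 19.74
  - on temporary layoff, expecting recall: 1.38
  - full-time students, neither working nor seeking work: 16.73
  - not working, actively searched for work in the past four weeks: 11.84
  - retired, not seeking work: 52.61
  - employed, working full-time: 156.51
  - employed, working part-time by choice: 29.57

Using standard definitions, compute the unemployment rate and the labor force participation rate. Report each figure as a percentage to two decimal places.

Unemployment rate ≈ 6.63%; labor force participation rate ≈ 69.11%.

Employed = 156.51 + 29.57 = 186.08 million.
Unemployed = 1.38 + 11.84 = 13.22 million (jobless and actively searching, or on temporary layoff).
Labor force = 186.08 + 13.22 = 199.30 million.
Not in labor force = 19.74 + 16.73 + 52.61 = 89.08 million (those not working and not actively searching are outside the labor force).
Civilian working-age population = 199.30 + 89.08 = 288.38 million.
Unemployment rate = 13.22 / 199.30 = 6.63%.
Labor force participation rate = 199.30 / 288.38 = 69.11%.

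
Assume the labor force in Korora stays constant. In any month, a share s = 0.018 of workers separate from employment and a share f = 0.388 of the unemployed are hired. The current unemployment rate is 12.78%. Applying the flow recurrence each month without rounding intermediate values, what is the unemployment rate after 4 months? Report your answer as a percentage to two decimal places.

With a fixed labor force, u_{t+1} = u_t + s·(1−u_t) − f·u_t = u_t·(1−s−f) + s.
Here 1−s−f = 0.594 and s = 0.018.
u_1 = 0.127800 × 0.594 + 0.018 = 0.093913.
u_2 = 0.093913 × 0.594 + 0.018 = 0.073784.
u_3 = 0.073784 × 0.594 + 0.018 = 0.061828.
u_4 = 0.061828 × 0.594 + 0.018 = 0.054726.

Unemployment rate after four months ≈ 5.47%.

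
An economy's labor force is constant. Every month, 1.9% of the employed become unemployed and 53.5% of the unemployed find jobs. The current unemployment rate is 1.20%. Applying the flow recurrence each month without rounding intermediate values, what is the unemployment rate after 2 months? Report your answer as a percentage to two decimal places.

With a fixed labor force, u_{t+1} = u_t + s·(1−u_t) − f·u_t = u_t·(1−s−f) + s.
Here 1−s−f = 0.446 and s = 0.019.
u_1 = 0.012000 × 0.446 + 0.019 = 0.024352.
u_2 = 0.024352 × 0.446 + 0.019 = 0.029861.

Unemployment rate after two months ≈ 2.99%.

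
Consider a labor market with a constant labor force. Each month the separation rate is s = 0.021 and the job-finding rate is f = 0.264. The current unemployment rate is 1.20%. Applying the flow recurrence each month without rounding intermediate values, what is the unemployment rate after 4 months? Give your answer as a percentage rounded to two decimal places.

Unemployment rate after four months ≈ 5.76%.

With a fixed labor force, u_{t+1} = u_t + s·(1−u_t) − f·u_t = u_t·(1−s−f) + s.
Here 1−s−f = 0.715 and s = 0.021.
u_1 = 0.012000 × 0.715 + 0.021 = 0.029580.
u_2 = 0.029580 × 0.715 + 0.021 = 0.042150.
u_3 = 0.042150 × 0.715 + 0.021 = 0.051137.
u_4 = 0.051137 × 0.715 + 0.021 = 0.057563.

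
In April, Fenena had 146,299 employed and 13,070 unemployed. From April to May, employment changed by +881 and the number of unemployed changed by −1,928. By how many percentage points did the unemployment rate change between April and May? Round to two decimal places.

The unemployment rate changed by −1.16 percentage points.

April: labor force = 146,299 + 13,070 = 159,369; u = 13,070/159,369 = 8.20%.
May: labor force = 147,180 + 11,142 = 158,322; u = 11,142/158,322 = 7.04%.
Change = 7.04% − 8.20% = −1.16 pp.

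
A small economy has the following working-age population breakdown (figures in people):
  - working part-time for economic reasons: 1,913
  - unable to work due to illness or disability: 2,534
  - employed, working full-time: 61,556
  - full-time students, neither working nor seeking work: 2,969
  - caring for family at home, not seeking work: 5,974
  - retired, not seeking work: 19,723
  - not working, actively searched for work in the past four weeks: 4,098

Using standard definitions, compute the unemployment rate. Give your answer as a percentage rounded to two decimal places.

Employed = 1,913 + 61,556 = 63,469 (anyone who worked, including part-time for economic reasons, counts as employed).
Unemployed = 4,098.
Labor force = 63,469 + 4,098 = 67,567.
Unemployment rate = 4,098 / 67,567 = 6.07%.

Unemployment rate ≈ 6.07%.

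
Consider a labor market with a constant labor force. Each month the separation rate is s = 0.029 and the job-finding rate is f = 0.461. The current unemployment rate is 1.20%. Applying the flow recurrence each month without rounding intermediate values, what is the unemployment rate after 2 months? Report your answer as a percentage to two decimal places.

With a fixed labor force, u_{t+1} = u_t + s·(1−u_t) − f·u_t = u_t·(1−s−f) + s.
Here 1−s−f = 0.510 and s = 0.029.
u_1 = 0.012000 × 0.510 + 0.029 = 0.035120.
u_2 = 0.035120 × 0.510 + 0.029 = 0.046911.

Unemployment rate after two months ≈ 4.69%.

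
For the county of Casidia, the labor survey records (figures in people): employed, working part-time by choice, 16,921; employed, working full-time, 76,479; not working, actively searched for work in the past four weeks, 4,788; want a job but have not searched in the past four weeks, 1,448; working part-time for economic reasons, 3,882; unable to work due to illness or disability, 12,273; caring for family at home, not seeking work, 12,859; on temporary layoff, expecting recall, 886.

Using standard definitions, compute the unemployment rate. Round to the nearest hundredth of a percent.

Employed = 16,921 + 76,479 + 3,882 = 97,282 (anyone who worked, including part-time for economic reasons, counts as employed).
Unemployed = 4,788 + 886 = 5,674 (jobless and actively searching, or on temporary layoff).
Labor force = 97,282 + 5,674 = 102,956.
Unemployment rate = 5,674 / 102,956 = 5.51%.

Unemployment rate ≈ 5.51%.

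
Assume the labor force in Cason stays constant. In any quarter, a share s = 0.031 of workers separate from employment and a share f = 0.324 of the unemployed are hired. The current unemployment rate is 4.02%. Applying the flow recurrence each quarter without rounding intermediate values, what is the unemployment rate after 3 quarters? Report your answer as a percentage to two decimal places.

Unemployment rate after three quarters ≈ 7.47%.

With a fixed labor force, u_{t+1} = u_t + s·(1−u_t) − f·u_t = u_t·(1−s−f) + s.
Here 1−s−f = 0.645 and s = 0.031.
u_1 = 0.040200 × 0.645 + 0.031 = 0.056929.
u_2 = 0.056929 × 0.645 + 0.031 = 0.067719.
u_3 = 0.067719 × 0.645 + 0.031 = 0.074679.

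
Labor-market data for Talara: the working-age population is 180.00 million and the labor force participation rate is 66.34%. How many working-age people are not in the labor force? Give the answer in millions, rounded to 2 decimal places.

About 60.59 million are not in the labor force.

Share not in the labor force = 1 − 0.6634 = 0.3366.
Not in labor force = 0.3366 × 180.00 ≈ 60.59 million.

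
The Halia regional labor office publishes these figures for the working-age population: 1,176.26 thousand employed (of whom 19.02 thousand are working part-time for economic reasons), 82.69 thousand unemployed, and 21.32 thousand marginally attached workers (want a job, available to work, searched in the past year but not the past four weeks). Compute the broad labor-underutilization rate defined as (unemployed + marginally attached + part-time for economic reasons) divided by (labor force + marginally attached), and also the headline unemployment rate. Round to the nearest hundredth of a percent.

Labor force = 1,176.26 + 82.69 = 1,258.95 thousand.
Numerator = 82.69 + 21.32 + 19.02 = 123.03 thousand.
Denominator = 1,258.95 + 21.32 = 1,280.27 thousand.
Broad rate = 123.03 / 1,280.27 = 9.61%.
Headline unemployment rate = 82.69 / 1,258.95 = 6.57%.

Broad underutilization rate ≈ 9.61%; headline unemployment rate ≈ 6.57%.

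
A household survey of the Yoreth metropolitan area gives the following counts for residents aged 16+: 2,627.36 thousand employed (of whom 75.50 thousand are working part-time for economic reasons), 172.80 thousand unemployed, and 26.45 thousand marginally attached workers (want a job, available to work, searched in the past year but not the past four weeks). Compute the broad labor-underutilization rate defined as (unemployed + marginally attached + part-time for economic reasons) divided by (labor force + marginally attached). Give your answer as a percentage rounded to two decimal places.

Broad underutilization rate ≈ 9.72%.

Labor force = 2,627.36 + 172.80 = 2,800.16 thousand.
Numerator = 172.80 + 26.45 + 75.50 = 274.75 thousand.
Denominator = 2,800.16 + 26.45 = 2,826.61 thousand.
Broad rate = 274.75 / 2,826.61 = 9.72%.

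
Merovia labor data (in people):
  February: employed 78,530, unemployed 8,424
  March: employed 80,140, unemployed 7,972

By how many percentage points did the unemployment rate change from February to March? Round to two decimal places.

The unemployment rate changed by −0.64 percentage points.

February: labor force = 78,530 + 8,424 = 86,954; u = 8,424/86,954 = 9.69%.
March: labor force = 80,140 + 7,972 = 88,112; u = 7,972/88,112 = 9.05%.
Change = 9.05% − 9.69% = −0.64 pp.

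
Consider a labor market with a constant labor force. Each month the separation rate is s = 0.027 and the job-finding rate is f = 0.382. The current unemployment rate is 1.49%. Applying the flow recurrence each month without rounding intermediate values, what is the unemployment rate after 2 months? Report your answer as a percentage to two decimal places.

With a fixed labor force, u_{t+1} = u_t + s·(1−u_t) − f·u_t = u_t·(1−s−f) + s.
Here 1−s−f = 0.591 and s = 0.027.
u_1 = 0.014900 × 0.591 + 0.027 = 0.035806.
u_2 = 0.035806 × 0.591 + 0.027 = 0.048161.

Unemployment rate after two months ≈ 4.82%.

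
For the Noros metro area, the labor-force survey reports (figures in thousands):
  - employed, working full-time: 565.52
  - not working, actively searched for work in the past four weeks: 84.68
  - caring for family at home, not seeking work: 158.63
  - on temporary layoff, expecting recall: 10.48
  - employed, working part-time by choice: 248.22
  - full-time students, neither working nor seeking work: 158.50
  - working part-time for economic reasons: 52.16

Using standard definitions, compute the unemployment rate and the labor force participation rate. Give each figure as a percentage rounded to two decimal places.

Employed = 565.52 + 248.22 + 52.16 = 865.90 thousand (anyone who worked, including part-time for economic reasons, counts as employed).
Unemployed = 84.68 + 10.48 = 95.16 thousand (jobless and actively searching, or on temporary layoff).
Labor force = 865.90 + 95.16 = 961.06 thousand.
Not in labor force = 158.63 + 158.50 = 317.13 thousand (those not working and not actively searching are outside the labor force).
Civilian working-age population = 961.06 + 317.13 = 1,278.19 thousand.
Unemployment rate = 95.16 / 961.06 = 9.90%.
Labor force participation rate = 961.06 / 1,278.19 = 75.19%.

Unemployment rate ≈ 9.90%; labor force participation rate ≈ 75.19%.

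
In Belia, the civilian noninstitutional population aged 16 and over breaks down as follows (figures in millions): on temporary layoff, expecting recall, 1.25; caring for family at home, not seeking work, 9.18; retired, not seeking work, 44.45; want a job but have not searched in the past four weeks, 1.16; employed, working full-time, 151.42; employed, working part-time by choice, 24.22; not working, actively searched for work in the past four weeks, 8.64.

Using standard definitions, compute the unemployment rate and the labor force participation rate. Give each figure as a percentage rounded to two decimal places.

Employed = 151.42 + 24.22 = 175.64 million.
Unemployed = 1.25 + 8.64 = 9.89 million (jobless and actively searching, or on temporary layoff).
Labor force = 175.64 + 9.89 = 185.53 million.
Not in labor force = 9.18 + 44.45 + 1.16 = 54.79 million (those not working and not actively searching are outside the labor force — including those who want a job but have given up searching).
Civilian working-age population = 185.53 + 54.79 = 240.32 million.
Unemployment rate = 9.89 / 185.53 = 5.33%.
Labor force participation rate = 185.53 / 240.32 = 77.20%.

Unemployment rate ≈ 5.33%; labor force participation rate ≈ 77.20%.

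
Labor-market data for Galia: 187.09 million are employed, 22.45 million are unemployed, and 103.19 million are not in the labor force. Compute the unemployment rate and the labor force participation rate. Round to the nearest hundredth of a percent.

Unemployment rate ≈ 10.71%; labor force participation rate ≈ 67.00%.

Labor force = employed + unemployed = 187.09 + 22.45 = 209.54 million.
Working-age population = 209.54 + 103.19 = 312.73 million.
Unemployment rate = 22.45 / 209.54 = 10.71%.
Labor force participation rate = 209.54 / 312.73 = 67.00%.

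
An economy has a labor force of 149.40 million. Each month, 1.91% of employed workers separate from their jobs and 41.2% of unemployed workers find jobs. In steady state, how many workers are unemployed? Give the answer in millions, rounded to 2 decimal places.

About 6.62 million are unemployed in steady state.

Steady-state unemployment rate u* = s/(s+f) = 1.91/(1.91+41.2) = 0.044305.
Unemployed = u* × labor force = 0.044305 × 149.40 ≈ 6.62 million.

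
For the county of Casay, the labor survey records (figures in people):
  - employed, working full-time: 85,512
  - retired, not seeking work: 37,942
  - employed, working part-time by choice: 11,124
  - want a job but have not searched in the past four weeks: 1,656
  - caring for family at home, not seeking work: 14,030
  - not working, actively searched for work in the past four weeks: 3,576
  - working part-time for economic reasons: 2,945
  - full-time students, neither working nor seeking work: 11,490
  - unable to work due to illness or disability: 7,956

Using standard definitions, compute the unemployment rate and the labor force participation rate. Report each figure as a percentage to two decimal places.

Employed = 85,512 + 11,124 + 2,945 = 99,581 (anyone who worked, including part-time for economic reasons, counts as employed).
Unemployed = 3,576.
Labor force = 99,581 + 3,576 = 103,157.
Not in labor force = 37,942 + 1,656 + 14,030 + 11,490 + 7,956 = 73,074 (those not working and not actively searching are outside the labor force — including those who want a job but have given up searching).
Civilian working-age population = 103,157 + 73,074 = 176,231.
Unemployment rate = 3,576 / 103,157 = 3.47%.
Labor force participation rate = 103,157 / 176,231 = 58.54%.

Unemployment rate ≈ 3.47%; labor force participation rate ≈ 58.54%.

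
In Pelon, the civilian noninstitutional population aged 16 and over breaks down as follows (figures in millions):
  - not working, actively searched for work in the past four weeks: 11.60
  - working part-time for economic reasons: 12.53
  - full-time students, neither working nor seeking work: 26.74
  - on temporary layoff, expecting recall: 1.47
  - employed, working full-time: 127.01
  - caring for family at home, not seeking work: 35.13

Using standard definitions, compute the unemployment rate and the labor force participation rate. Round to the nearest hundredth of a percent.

Employed = 12.53 + 127.01 = 139.54 million (anyone who worked, including part-time for economic reasons, counts as employed).
Unemployed = 11.60 + 1.47 = 13.07 million (jobless and actively searching, or on temporary layoff).
Labor force = 139.54 + 13.07 = 152.61 million.
Not in labor force = 26.74 + 35.13 = 61.87 million (those not working and not actively searching are outside the labor force).
Civilian working-age population = 152.61 + 61.87 = 214.48 million.
Unemployment rate = 13.07 / 152.61 = 8.56%.
Labor force participation rate = 152.61 / 214.48 = 71.15%.

Unemployment rate ≈ 8.56%; labor force participation rate ≈ 71.15%.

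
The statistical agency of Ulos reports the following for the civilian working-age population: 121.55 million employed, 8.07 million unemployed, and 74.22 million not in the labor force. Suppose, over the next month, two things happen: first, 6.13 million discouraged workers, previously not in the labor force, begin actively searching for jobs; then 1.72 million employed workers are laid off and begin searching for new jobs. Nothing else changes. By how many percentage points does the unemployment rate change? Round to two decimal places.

The unemployment rate changes by +5.50 percentage points.

Initially, labor force = 121.55 + 8.07 = 129.62 million, so u = 8.07/129.62 = 6.23%.
After the first change, unemployed and labor force both rise by 6.13 → E = 121.55, U = 14.20, labor force = 135.75 million.
After the second change, employed falls and unemployed rises by 1.72; labor force unchanged → E = 119.83, U = 15.92, labor force = 135.75 million.
New unemployment rate = 15.92 / 135.75 = 11.73%.
Change = 11.73% − 6.23% = +5.50 percentage points.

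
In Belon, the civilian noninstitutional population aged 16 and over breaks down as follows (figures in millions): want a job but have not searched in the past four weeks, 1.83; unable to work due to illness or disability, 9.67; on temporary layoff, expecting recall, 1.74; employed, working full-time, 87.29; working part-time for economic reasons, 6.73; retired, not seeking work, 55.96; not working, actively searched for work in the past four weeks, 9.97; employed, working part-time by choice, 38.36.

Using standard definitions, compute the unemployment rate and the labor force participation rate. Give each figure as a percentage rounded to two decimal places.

Unemployment rate ≈ 8.13%; labor force participation rate ≈ 68.11%.

Employed = 87.29 + 6.73 + 38.36 = 132.38 million (anyone who worked, including part-time for economic reasons, counts as employed).
Unemployed = 1.74 + 9.97 = 11.71 million (jobless and actively searching, or on temporary layoff).
Labor force = 132.38 + 11.71 = 144.09 million.
Not in labor force = 1.83 + 9.67 + 55.96 = 67.46 million (those not working and not actively searching are outside the labor force — including those who want a job but have given up searching).
Civilian working-age population = 144.09 + 67.46 = 211.55 million.
Unemployment rate = 11.71 / 144.09 = 8.13%.
Labor force participation rate = 144.09 / 211.55 = 68.11%.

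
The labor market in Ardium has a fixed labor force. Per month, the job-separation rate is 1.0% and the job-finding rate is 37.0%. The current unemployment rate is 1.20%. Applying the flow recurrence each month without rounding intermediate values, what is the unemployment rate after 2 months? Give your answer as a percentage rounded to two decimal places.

Unemployment rate after two months ≈ 2.08%.

With a fixed labor force, u_{t+1} = u_t + s·(1−u_t) − f·u_t = u_t·(1−s−f) + s.
Here 1−s−f = 0.620 and s = 0.010.
u_1 = 0.012000 × 0.620 + 0.010 = 0.017440.
u_2 = 0.017440 × 0.620 + 0.010 = 0.020813.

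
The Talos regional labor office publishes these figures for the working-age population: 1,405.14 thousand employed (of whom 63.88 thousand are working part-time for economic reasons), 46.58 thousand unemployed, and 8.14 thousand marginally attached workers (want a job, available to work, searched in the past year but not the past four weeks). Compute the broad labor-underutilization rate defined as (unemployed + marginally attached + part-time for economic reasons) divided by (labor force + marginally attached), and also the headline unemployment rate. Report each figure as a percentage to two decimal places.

Labor force = 1,405.14 + 46.58 = 1,451.72 thousand.
Numerator = 46.58 + 8.14 + 63.88 = 118.60 thousand.
Denominator = 1,451.72 + 8.14 = 1,459.86 thousand.
Broad rate = 118.60 / 1,459.86 = 8.12%.
Headline unemployment rate = 46.58 / 1,451.72 = 3.21%.

Broad underutilization rate ≈ 8.12%; headline unemployment rate ≈ 3.21%.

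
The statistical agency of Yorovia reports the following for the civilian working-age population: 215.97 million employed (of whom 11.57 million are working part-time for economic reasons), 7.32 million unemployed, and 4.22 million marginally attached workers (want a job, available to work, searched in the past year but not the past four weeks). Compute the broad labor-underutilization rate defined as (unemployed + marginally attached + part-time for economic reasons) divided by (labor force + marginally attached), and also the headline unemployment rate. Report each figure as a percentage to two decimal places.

Labor force = 215.97 + 7.32 = 223.29 million.
Numerator = 7.32 + 4.22 + 11.57 = 23.11 million.
Denominator = 223.29 + 4.22 = 227.51 million.
Broad rate = 23.11 / 227.51 = 10.16%.
Headline unemployment rate = 7.32 / 223.29 = 3.28%.

Broad underutilization rate ≈ 10.16%; headline unemployment rate ≈ 3.28%.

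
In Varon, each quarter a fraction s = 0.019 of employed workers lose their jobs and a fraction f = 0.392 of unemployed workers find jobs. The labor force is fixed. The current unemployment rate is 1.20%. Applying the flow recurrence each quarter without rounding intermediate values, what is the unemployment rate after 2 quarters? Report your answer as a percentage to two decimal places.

Unemployment rate after two quarters ≈ 3.44%.

With a fixed labor force, u_{t+1} = u_t + s·(1−u_t) − f·u_t = u_t·(1−s−f) + s.
Here 1−s−f = 0.589 and s = 0.019.
u_1 = 0.012000 × 0.589 + 0.019 = 0.026068.
u_2 = 0.026068 × 0.589 + 0.019 = 0.034354.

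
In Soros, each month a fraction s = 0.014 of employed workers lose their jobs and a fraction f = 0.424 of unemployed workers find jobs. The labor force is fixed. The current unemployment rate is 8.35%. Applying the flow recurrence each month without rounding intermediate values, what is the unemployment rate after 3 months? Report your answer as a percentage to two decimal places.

With a fixed labor force, u_{t+1} = u_t + s·(1−u_t) − f·u_t = u_t·(1−s−f) + s.
Here 1−s−f = 0.562 and s = 0.014.
u_1 = 0.083500 × 0.562 + 0.014 = 0.060927.
u_2 = 0.060927 × 0.562 + 0.014 = 0.048241.
u_3 = 0.048241 × 0.562 + 0.014 = 0.041111.

Unemployment rate after three months ≈ 4.11%.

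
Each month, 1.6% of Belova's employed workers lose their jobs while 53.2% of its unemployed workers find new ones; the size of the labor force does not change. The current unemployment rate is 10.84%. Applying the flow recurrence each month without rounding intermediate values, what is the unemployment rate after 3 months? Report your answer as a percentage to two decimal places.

Unemployment rate after three months ≈ 3.65%.

With a fixed labor force, u_{t+1} = u_t + s·(1−u_t) − f·u_t = u_t·(1−s−f) + s.
Here 1−s−f = 0.452 and s = 0.016.
u_1 = 0.108400 × 0.452 + 0.016 = 0.064997.
u_2 = 0.064997 × 0.452 + 0.016 = 0.045379.
u_3 = 0.045379 × 0.452 + 0.016 = 0.036511.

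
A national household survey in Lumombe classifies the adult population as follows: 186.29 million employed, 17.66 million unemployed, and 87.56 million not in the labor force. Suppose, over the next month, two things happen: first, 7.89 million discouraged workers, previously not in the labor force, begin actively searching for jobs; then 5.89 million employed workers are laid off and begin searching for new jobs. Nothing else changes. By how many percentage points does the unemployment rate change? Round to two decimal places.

The unemployment rate changes by +6.18 percentage points.

Initially, labor force = 186.29 + 17.66 = 203.95 million, so u = 17.66/203.95 = 8.66%.
After the first change, unemployed and labor force both rise by 7.89 → E = 186.29, U = 25.55, labor force = 211.84 million.
After the second change, employed falls and unemployed rises by 5.89; labor force unchanged → E = 180.40, U = 31.44, labor force = 211.84 million.
New unemployment rate = 31.44 / 211.84 = 14.84%.
Change = 14.84% − 8.66% = +6.18 percentage points.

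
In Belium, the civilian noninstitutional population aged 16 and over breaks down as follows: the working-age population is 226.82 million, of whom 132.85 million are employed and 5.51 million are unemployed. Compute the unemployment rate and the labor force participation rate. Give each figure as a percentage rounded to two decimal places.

Unemployment rate ≈ 3.98%; labor force participation rate ≈ 61.00%.

Labor force = employed + unemployed = 132.85 + 5.51 = 138.36 million.
Unemployment rate = 5.51 / 138.36 = 3.98%.
Labor force participation rate = 138.36 / 226.82 = 61.00%.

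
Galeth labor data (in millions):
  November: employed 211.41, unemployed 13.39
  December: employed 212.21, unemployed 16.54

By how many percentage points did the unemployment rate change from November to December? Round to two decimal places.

The unemployment rate changed by +1.27 percentage points.

November: labor force = 211.41 + 13.39 = 224.80; u = 13.39/224.80 = 5.96%.
December: labor force = 212.21 + 16.54 = 228.75; u = 16.54/228.75 = 7.23%.
Change = 7.23% − 5.96% = +1.27 pp.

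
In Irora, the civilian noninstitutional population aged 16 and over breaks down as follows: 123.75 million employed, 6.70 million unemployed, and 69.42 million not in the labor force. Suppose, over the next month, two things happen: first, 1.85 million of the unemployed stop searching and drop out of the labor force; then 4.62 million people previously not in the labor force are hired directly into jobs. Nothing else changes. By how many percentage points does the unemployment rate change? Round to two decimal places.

Initially, labor force = 123.75 + 6.70 = 130.45 million, so u = 6.70/130.45 = 5.14%.
After the first change, unemployed and labor force both fall by 1.85 → E = 123.75, U = 4.85, labor force = 128.60 million.
After the second change, employed and labor force both rise by 4.62; unemployed unchanged → E = 128.37, U = 4.85, labor force = 133.22 million.
New unemployment rate = 4.85 / 133.22 = 3.64%.
Change = 3.64% − 5.14% = −1.50 percentage points.

The unemployment rate changes by −1.50 percentage points.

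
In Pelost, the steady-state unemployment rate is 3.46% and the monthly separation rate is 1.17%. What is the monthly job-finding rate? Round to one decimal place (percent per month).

From u* = s/(s+f): f = s·(1−u)/u.
f = 1.17 × (1 − 0.0346) / 0.0346 = 1.1295 / 0.0346 ≈ 32.6% per month.

Job-finding rate ≈ 32.6% per month.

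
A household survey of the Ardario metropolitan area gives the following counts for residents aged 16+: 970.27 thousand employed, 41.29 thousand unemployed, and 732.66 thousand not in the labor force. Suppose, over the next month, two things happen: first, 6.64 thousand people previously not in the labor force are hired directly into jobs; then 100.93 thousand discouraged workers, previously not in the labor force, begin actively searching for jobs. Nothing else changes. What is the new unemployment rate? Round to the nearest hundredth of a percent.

New unemployment rate ≈ 12.71%.

Initially, labor force = 970.27 + 41.29 = 1,011.56 thousand, so u = 41.29/1,011.56 = 4.08%.
After the first change, employed and labor force both rise by 6.64; unemployed unchanged → E = 976.91, U = 41.29, labor force = 1,018.20 thousand.
After the second change, unemployed and labor force both rise by 100.93 → E = 976.91, U = 142.22, labor force = 1,119.13 thousand.
New unemployment rate = 142.22 / 1,119.13 = 12.71%.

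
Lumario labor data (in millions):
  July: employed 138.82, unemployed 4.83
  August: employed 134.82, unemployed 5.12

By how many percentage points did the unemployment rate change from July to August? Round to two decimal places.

The unemployment rate changed by +0.30 percentage points.

July: labor force = 138.82 + 4.83 = 143.65; u = 4.83/143.65 = 3.36%.
August: labor force = 134.82 + 5.12 = 139.94; u = 5.12/139.94 = 3.66%.
Change = 3.66% − 3.36% = +0.30 pp.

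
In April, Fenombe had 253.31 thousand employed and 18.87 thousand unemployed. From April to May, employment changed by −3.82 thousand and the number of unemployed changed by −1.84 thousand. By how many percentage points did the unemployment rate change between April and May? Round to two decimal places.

The unemployment rate changed by −0.54 percentage points.

April: labor force = 253.31 + 18.87 = 272.18; u = 18.87/272.18 = 6.93%.
May: labor force = 249.49 + 17.03 = 266.52; u = 17.03/266.52 = 6.39%.
Change = 6.39% − 6.93% = −0.54 pp.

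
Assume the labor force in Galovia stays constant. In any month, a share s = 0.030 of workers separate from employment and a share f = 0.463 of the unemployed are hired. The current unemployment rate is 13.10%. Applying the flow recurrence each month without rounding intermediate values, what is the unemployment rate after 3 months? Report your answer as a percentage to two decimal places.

With a fixed labor force, u_{t+1} = u_t + s·(1−u_t) − f·u_t = u_t·(1−s−f) + s.
Here 1−s−f = 0.507 and s = 0.030.
u_1 = 0.131000 × 0.507 + 0.030 = 0.096417.
u_2 = 0.096417 × 0.507 + 0.030 = 0.078883.
u_3 = 0.078883 × 0.507 + 0.030 = 0.069994.

Unemployment rate after three months ≈ 7.00%.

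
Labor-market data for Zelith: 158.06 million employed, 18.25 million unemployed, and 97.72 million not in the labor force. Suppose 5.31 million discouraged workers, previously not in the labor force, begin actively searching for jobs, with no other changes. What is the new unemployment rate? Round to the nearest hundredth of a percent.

New unemployment rate ≈ 12.97%.

Initially, labor force = 158.06 + 18.25 = 176.31 million, so u = 18.25/176.31 = 10.35%.
After the change, unemployed and labor force both rise by 5.31 → E = 158.06, U = 23.56, labor force = 181.62 million.
New unemployment rate = 23.56 / 181.62 = 12.97%.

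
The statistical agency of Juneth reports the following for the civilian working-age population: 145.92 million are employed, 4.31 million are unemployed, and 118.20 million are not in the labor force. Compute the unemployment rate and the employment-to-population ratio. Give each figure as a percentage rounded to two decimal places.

Unemployment rate ≈ 2.87%; employment-population ratio ≈ 54.36%.

Labor force = employed + unemployed = 145.92 + 4.31 = 150.23 million.
Working-age population = 150.23 + 118.20 = 268.43 million.
Unemployment rate = 4.31 / 150.23 = 2.87%.
Employment-population ratio = 145.92 / 268.43 = 54.36%.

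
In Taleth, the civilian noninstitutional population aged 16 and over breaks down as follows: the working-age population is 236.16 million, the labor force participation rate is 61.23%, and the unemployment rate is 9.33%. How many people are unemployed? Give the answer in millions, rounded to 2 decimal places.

Labor force = 0.6123 × 236.16 = 144.60 million.
Unemployed = 0.0933 × 144.60 ≈ 13.49 million.

About 13.49 million are unemployed.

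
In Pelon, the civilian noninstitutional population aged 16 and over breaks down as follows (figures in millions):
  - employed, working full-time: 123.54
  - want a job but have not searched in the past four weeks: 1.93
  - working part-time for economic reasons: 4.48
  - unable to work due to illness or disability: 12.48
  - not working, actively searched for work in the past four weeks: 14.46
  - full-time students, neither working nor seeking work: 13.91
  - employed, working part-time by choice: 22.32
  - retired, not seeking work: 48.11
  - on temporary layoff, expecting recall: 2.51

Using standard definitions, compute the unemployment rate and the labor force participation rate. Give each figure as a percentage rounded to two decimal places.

Employed = 123.54 + 4.48 + 22.32 = 150.34 million (anyone who worked, including part-time for economic reasons, counts as employed).
Unemployed = 14.46 + 2.51 = 16.97 million (jobless and actively searching, or on temporary layoff).
Labor force = 150.34 + 16.97 = 167.31 million.
Not in labor force = 1.93 + 12.48 + 13.91 + 48.11 = 76.43 million (those not working and not actively searching are outside the labor force — including those who want a job but have given up searching).
Civilian working-age population = 167.31 + 76.43 = 243.74 million.
Unemployment rate = 16.97 / 167.31 = 10.14%.
Labor force participation rate = 167.31 / 243.74 = 68.64%.

Unemployment rate ≈ 10.14%; labor force participation rate ≈ 68.64%.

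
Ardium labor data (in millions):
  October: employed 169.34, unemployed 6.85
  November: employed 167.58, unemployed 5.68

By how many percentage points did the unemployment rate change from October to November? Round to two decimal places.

October: labor force = 169.34 + 6.85 = 176.19; u = 6.85/176.19 = 3.89%.
November: labor force = 167.58 + 5.68 = 173.26; u = 5.68/173.26 = 3.28%.
Change = 3.28% − 3.89% = −0.61 pp.

The unemployment rate changed by −0.61 percentage points.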